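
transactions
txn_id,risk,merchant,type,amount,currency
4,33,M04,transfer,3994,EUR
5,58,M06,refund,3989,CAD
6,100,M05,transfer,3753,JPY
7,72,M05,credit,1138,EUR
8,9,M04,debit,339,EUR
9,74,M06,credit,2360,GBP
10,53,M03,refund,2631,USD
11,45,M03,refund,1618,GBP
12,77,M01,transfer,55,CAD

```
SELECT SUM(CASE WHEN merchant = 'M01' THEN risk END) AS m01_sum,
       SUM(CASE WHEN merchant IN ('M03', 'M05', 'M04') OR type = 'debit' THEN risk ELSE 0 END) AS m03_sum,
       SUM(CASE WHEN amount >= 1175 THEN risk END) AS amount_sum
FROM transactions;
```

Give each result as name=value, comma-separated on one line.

[m01_sum: merchant = 'M01']
txn_id=4: ✗
txn_id=5: ✗
txn_id=6: ✗
txn_id=7: ✗
txn_id=8: ✗
txn_id=9: ✗
txn_id=10: ✗
txn_id=11: ✗
txn_id=12: ✓ → 77
m01_sum = 77
—
[m03_sum: merchant IN ('M03', 'M05', 'M04') OR type = 'debit']
txn_id=4: ✓ → 33
txn_id=5: ✗
txn_id=6: ✓ → 100
txn_id=7: ✓ → 72
txn_id=8: ✓ → 9
txn_id=9: ✗
txn_id=10: ✓ → 53
txn_id=11: ✓ → 45
txn_id=12: ✗
m03_sum = 33 + 100 + 72 + 9 + 53 + 45 = 312
—
[amount_sum: amount >= 1175]
txn_id=4: ✓ → 33
txn_id=5: ✓ → 58
txn_id=6: ✓ → 100
txn_id=7: ✗
txn_id=8: ✗
txn_id=9: ✓ → 74
txn_id=10: ✓ → 53
txn_id=11: ✓ → 45
txn_id=12: ✗
amount_sum = 33 + 58 + 100 + 74 + 53 + 45 = 363

m01_sum=77, m03_sum=312, amount_sum=363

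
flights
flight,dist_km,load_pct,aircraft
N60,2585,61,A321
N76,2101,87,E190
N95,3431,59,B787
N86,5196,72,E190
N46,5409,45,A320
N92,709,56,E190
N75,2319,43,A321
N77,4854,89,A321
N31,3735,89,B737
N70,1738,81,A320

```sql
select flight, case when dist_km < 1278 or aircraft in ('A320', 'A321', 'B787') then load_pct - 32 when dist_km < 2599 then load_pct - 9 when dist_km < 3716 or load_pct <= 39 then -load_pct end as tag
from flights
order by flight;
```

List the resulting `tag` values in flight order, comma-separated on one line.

NULL, 13, 29, 49, 11, 78, 57, NULL, 24, 27

flight=N31: (no match → NULL) → NULL
flight=N46: dist_km < 1278 or aircraft in ('A320', 'A321', 'B787') → 13
flight=N60: dist_km < 1278 or aircraft in ('A320', 'A321', 'B787') → 29
flight=N70: dist_km < 1278 or aircraft in ('A320', 'A321', 'B787') → 49
flight=N75: dist_km < 1278 or aircraft in ('A320', 'A321', 'B787') → 11
flight=N76: dist_km < 2599 → 78
flight=N77: dist_km < 1278 or aircraft in ('A320', 'A321', 'B787') → 57
flight=N86: (no match → NULL) → NULL
flight=N92: dist_km < 1278 or aircraft in ('A320', 'A321', 'B787') → 24
flight=N95: dist_km < 1278 or aircraft in ('A320', 'A321', 'B787') → 27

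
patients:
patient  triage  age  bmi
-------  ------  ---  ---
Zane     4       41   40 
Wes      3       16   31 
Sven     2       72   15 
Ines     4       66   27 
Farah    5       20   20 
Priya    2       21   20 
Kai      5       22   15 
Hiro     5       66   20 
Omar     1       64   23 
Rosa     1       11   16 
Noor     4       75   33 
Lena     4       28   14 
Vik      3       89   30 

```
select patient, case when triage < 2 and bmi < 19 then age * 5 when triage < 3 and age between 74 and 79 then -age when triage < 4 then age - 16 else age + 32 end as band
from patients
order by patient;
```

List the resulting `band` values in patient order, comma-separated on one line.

52, 98, 98, 54, 60, 107, 48, 5, 55, 56, 73, 0, 73

patient=Farah: ELSE → 52
patient=Hiro: ELSE → 98
patient=Ines: ELSE → 98
patient=Kai: ELSE → 54
patient=Lena: ELSE → 60
patient=Noor: ELSE → 107
patient=Omar: triage < 4 → 48
patient=Priya: triage < 4 → 5
patient=Rosa: triage < 2 and bmi < 19 → 55
patient=Sven: triage < 4 → 56
patient=Vik: triage < 4 → 73
patient=Wes: triage < 4 → 0
patient=Zane: ELSE → 73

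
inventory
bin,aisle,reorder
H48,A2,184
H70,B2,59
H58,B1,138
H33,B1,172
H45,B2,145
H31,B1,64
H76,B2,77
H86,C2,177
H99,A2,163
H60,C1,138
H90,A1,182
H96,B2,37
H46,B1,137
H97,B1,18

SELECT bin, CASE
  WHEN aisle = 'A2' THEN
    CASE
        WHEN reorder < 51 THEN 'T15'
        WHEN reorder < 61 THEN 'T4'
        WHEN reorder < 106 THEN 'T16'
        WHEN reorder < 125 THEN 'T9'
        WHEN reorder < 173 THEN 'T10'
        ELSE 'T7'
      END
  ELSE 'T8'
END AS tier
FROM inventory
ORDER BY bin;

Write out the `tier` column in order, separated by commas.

T8, T8, T8, T8, T7, T8, T8, T8, T8, T8, T8, T8, T8, T10

bin=H31: aisle='B1' → outer ELSE → T8
bin=H33: aisle='B1' → outer ELSE → T8
bin=H45: aisle='B2' → outer ELSE → T8
bin=H46: aisle='B1' → outer ELSE → T8
bin=H48: aisle='A2' → inner[ELSE] → T7
bin=H58: aisle='B1' → outer ELSE → T8
bin=H60: aisle='C1' → outer ELSE → T8
bin=H70: aisle='B2' → outer ELSE → T8
bin=H76: aisle='B2' → outer ELSE → T8
bin=H86: aisle='C2' → outer ELSE → T8
bin=H90: aisle='A1' → outer ELSE → T8
bin=H96: aisle='B2' → outer ELSE → T8
bin=H97: aisle='B1' → outer ELSE → T8
bin=H99: aisle='A2' → inner[reorder < 173] → T10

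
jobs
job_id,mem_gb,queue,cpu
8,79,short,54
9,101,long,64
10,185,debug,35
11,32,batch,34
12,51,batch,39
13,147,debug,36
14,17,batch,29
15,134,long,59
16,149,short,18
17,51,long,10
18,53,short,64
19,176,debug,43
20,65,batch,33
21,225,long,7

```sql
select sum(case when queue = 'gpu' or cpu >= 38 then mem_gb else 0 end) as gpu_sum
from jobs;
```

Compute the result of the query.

594

job_id=8: ✓ → 79
job_id=9: ✓ → 101
job_id=10: ✗
job_id=11: ✗
job_id=12: ✓ → 51
job_id=13: ✗
job_id=14: ✗
job_id=15: ✓ → 134
job_id=16: ✗
job_id=17: ✗
job_id=18: ✓ → 53
job_id=19: ✓ → 176
job_id=20: ✗
job_id=21: ✗
gpu_sum = 79 + 101 + 51 + 134 + 53 + 176 = 594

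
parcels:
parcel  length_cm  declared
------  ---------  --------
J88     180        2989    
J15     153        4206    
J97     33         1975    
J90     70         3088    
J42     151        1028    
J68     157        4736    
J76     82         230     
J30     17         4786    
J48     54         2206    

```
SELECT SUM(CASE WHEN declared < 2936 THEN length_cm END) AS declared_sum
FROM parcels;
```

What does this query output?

320

parcel=J88: ✗
parcel=J15: ✗
parcel=J97: ✓ → 33
parcel=J90: ✗
parcel=J42: ✓ → 151
parcel=J68: ✗
parcel=J76: ✓ → 82
parcel=J30: ✗
parcel=J48: ✓ → 54
declared_sum = 33 + 151 + 82 + 54 = 320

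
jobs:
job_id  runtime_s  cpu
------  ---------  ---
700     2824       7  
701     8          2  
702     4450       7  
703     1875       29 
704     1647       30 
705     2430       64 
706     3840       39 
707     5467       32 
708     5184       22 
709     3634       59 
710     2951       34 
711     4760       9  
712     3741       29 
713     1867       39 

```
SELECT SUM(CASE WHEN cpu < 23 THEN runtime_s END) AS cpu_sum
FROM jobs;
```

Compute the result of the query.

17226

job_id=700: ✓ → 2824
job_id=701: ✓ → 8
job_id=702: ✓ → 4450
job_id=703: ✗
job_id=704: ✗
job_id=705: ✗
job_id=706: ✗
job_id=707: ✗
job_id=708: ✓ → 5184
job_id=709: ✗
job_id=710: ✗
job_id=711: ✓ → 4760
job_id=712: ✗
job_id=713: ✗
cpu_sum = 2824 + 8 + 4450 + 5184 + 4760 = 17226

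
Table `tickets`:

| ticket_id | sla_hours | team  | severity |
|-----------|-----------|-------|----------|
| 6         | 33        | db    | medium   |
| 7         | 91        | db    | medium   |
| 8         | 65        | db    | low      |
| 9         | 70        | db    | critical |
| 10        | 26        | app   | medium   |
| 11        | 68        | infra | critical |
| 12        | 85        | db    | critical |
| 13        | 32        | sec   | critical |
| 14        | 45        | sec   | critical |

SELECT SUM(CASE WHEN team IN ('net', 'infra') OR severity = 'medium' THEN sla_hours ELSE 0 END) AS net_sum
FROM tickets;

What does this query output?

ticket_id=6: ✓ → 33
ticket_id=7: ✓ → 91
ticket_id=8: ✗
ticket_id=9: ✗
ticket_id=10: ✓ → 26
ticket_id=11: ✓ → 68
ticket_id=12: ✗
ticket_id=13: ✗
ticket_id=14: ✗
net_sum = 33 + 91 + 26 + 68 = 218

218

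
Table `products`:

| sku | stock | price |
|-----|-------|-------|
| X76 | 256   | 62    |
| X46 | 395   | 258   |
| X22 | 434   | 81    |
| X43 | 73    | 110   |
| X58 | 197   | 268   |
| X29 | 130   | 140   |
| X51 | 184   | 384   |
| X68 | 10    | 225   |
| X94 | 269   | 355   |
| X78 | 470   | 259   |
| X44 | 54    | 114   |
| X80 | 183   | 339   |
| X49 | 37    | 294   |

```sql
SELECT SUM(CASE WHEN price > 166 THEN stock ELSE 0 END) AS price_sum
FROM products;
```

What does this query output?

1745

sku=X76: ✗
sku=X46: ✓ → 395
sku=X22: ✗
sku=X43: ✗
sku=X58: ✓ → 197
sku=X29: ✗
sku=X51: ✓ → 184
sku=X68: ✓ → 10
sku=X94: ✓ → 269
sku=X78: ✓ → 470
sku=X44: ✗
sku=X80: ✓ → 183
sku=X49: ✓ → 37
price_sum = 395 + 197 + 184 + 10 + 269 + 470 + 183 + 37 = 1745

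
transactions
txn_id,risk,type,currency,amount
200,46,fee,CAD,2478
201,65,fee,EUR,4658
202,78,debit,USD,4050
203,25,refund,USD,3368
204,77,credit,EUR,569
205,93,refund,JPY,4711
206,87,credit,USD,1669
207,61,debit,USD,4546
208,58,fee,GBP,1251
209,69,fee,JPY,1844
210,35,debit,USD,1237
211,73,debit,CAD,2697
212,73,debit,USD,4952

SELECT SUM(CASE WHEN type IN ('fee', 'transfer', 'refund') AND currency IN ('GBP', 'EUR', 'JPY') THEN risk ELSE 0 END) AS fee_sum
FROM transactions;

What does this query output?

285

txn_id=200: ✗
txn_id=201: ✓ → 65
txn_id=202: ✗
txn_id=203: ✗
txn_id=204: ✗
txn_id=205: ✓ → 93
txn_id=206: ✗
txn_id=207: ✗
txn_id=208: ✓ → 58
txn_id=209: ✓ → 69
txn_id=210: ✗
txn_id=211: ✗
txn_id=212: ✗
fee_sum = 65 + 93 + 58 + 69 = 285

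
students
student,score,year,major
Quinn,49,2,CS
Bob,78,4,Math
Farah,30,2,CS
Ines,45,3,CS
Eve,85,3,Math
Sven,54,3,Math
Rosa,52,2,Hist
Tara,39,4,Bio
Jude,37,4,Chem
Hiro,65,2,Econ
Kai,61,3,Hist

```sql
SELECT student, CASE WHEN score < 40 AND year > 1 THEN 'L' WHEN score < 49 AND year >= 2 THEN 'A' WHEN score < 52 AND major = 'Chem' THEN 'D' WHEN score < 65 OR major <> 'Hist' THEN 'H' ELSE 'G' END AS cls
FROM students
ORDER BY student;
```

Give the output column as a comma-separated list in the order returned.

student=Bob: score < 65 OR major <> 'Hist' → H
student=Eve: score < 65 OR major <> 'Hist' → H
student=Farah: score < 40 AND year > 1 → L
student=Hiro: score < 65 OR major <> 'Hist' → H
student=Ines: score < 49 AND year >= 2 → A
student=Jude: score < 40 AND year > 1 → L
student=Kai: score < 65 OR major <> 'Hist' → H
student=Quinn: score < 65 OR major <> 'Hist' → H
student=Rosa: score < 65 OR major <> 'Hist' → H
student=Sven: score < 65 OR major <> 'Hist' → H
student=Tara: score < 40 AND year > 1 → L

H, H, L, H, A, L, H, H, H, H, L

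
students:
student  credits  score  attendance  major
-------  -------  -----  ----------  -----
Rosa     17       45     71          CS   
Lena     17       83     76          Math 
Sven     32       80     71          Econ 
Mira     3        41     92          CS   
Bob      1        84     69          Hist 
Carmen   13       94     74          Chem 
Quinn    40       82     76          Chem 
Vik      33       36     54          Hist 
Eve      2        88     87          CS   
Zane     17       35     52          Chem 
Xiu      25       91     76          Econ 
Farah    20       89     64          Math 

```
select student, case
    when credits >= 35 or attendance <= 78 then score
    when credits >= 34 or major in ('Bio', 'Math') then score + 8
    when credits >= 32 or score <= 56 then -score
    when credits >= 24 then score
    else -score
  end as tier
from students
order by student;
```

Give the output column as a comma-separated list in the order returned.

student=Bob: credits >= 35 or attendance <= 78 → 84
student=Carmen: credits >= 35 or attendance <= 78 → 94
student=Eve: ELSE → -88
student=Farah: credits >= 35 or attendance <= 78 → 89
student=Lena: credits >= 35 or attendance <= 78 → 83
student=Mira: credits >= 32 or score <= 56 → -41
student=Quinn: credits >= 35 or attendance <= 78 → 82
student=Rosa: credits >= 35 or attendance <= 78 → 45
student=Sven: credits >= 35 or attendance <= 78 → 80
student=Vik: credits >= 35 or attendance <= 78 → 36
student=Xiu: credits >= 35 or attendance <= 78 → 91
student=Zane: credits >= 35 or attendance <= 78 → 35

84, 94, -88, 89, 83, -41, 82, 45, 80, 36, 91, 35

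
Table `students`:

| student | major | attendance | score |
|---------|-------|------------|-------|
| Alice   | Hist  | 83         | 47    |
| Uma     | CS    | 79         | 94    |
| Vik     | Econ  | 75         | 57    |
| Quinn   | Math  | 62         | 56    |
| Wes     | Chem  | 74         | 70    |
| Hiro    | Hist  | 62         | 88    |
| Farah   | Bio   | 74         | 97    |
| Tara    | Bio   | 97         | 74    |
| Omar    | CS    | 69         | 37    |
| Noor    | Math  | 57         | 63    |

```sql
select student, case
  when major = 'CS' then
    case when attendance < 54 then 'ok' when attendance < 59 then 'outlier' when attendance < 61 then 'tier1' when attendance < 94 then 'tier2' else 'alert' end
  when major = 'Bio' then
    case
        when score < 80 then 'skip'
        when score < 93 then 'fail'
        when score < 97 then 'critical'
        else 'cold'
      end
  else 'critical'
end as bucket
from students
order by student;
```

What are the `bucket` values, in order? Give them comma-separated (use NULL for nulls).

critical, cold, critical, critical, tier2, critical, skip, tier2, critical, critical

student=Alice: major='Hist' → outer ELSE → critical
student=Farah: major='Bio' → inner[ELSE] → cold
student=Hiro: major='Hist' → outer ELSE → critical
student=Noor: major='Math' → outer ELSE → critical
student=Omar: major='CS' → inner[attendance < 94] → tier2
student=Quinn: major='Math' → outer ELSE → critical
student=Tara: major='Bio' → inner[score < 80] → skip
student=Uma: major='CS' → inner[attendance < 94] → tier2
student=Vik: major='Econ' → outer ELSE → critical
student=Wes: major='Chem' → outer ELSE → critical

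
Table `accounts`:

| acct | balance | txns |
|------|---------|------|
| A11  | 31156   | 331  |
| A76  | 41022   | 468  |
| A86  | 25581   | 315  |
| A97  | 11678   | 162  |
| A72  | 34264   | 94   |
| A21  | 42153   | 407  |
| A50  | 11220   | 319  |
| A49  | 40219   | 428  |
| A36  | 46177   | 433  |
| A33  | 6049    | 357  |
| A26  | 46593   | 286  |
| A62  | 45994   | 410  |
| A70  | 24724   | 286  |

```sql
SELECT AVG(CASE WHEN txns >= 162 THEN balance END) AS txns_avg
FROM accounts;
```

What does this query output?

acct=A11: ✓ → 31156
acct=A76: ✓ → 41022
acct=A86: ✓ → 25581
acct=A97: ✓ → 11678
acct=A72: ✗
acct=A21: ✓ → 42153
acct=A50: ✓ → 11220
acct=A49: ✓ → 40219
acct=A36: ✓ → 46177
acct=A33: ✓ → 6049
acct=A26: ✓ → 46593
acct=A62: ✓ → 45994
acct=A70: ✓ → 24724
txns_avg = (31156 + 41022 + 25581 + 11678 + 42153 + 11220 + 40219 + 46177 + 6049 + 46593 + 45994 + 24724) / 12 = 31047.1666666667

31047.1666666667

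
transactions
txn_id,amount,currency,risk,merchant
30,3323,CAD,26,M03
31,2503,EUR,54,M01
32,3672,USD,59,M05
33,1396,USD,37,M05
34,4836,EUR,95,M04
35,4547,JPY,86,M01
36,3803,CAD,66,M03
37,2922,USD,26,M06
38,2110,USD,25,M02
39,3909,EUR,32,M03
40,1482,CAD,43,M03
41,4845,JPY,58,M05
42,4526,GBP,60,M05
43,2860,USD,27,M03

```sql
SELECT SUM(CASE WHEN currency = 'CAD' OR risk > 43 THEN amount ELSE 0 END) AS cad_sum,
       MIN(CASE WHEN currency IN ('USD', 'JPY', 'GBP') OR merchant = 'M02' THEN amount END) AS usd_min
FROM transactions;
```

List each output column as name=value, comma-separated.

cad_sum=33537, usd_min=1396

[cad_sum: currency = 'CAD' OR risk > 43]
txn_id=30: ✓ → 3323
txn_id=31: ✓ → 2503
txn_id=32: ✓ → 3672
txn_id=33: ✗
txn_id=34: ✓ → 4836
txn_id=35: ✓ → 4547
txn_id=36: ✓ → 3803
txn_id=37: ✗
txn_id=38: ✗
txn_id=39: ✗
txn_id=40: ✓ → 1482
txn_id=41: ✓ → 4845
txn_id=42: ✓ → 4526
txn_id=43: ✗
cad_sum = 3323 + 2503 + 3672 + 4836 + 4547 + 3803 + 1482 + 4845 + 4526 = 33537
—
[usd_min: currency IN ('USD', 'JPY', 'GBP') OR merchant = 'M02']
txn_id=30: ✗
txn_id=31: ✗
txn_id=32: ✓ → 3672
txn_id=33: ✓ → 1396
txn_id=34: ✗
txn_id=35: ✓ → 4547
txn_id=36: ✗
txn_id=37: ✓ → 2922
txn_id=38: ✓ → 2110
txn_id=39: ✗
txn_id=40: ✗
txn_id=41: ✓ → 4845
txn_id=42: ✓ → 4526
txn_id=43: ✓ → 2860
usd_min = MIN(3672, 1396, 4547, 2922, 2110, 4845, 4526, 2860) = 1396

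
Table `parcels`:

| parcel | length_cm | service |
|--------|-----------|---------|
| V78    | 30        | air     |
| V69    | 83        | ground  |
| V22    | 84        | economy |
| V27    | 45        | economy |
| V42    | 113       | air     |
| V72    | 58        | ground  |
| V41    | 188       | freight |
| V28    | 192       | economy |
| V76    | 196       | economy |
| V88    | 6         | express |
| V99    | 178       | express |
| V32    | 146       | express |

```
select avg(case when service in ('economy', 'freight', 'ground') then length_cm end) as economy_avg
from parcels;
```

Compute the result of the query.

120.8571428571

parcel=V78: ✗
parcel=V69: ✓ → 83
parcel=V22: ✓ → 84
parcel=V27: ✓ → 45
parcel=V42: ✗
parcel=V72: ✓ → 58
parcel=V41: ✓ → 188
parcel=V28: ✓ → 192
parcel=V76: ✓ → 196
parcel=V88: ✗
parcel=V99: ✗
parcel=V32: ✗
economy_avg = (83 + 84 + 45 + 58 + 188 + 192 + 196) / 7 = 120.8571428571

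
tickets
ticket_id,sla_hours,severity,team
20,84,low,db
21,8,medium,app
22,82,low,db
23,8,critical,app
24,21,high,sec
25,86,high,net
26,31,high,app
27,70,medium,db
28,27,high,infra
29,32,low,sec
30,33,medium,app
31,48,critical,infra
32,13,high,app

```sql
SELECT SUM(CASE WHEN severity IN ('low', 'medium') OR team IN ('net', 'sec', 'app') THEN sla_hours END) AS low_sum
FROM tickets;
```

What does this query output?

468

ticket_id=20: ✓ → 84
ticket_id=21: ✓ → 8
ticket_id=22: ✓ → 82
ticket_id=23: ✓ → 8
ticket_id=24: ✓ → 21
ticket_id=25: ✓ → 86
ticket_id=26: ✓ → 31
ticket_id=27: ✓ → 70
ticket_id=28: ✗
ticket_id=29: ✓ → 32
ticket_id=30: ✓ → 33
ticket_id=31: ✗
ticket_id=32: ✓ → 13
low_sum = 84 + 8 + 82 + 8 + 21 + 86 + 31 + 70 + 32 + 33 + 13 = 468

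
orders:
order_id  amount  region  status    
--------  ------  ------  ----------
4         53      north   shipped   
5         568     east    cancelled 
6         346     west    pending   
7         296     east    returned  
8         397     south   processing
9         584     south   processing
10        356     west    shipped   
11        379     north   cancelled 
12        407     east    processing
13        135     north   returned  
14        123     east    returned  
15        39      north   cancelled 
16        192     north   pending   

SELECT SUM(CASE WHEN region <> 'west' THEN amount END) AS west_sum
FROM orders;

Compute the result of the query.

order_id=4: ✓ → 53
order_id=5: ✓ → 568
order_id=6: ✗
order_id=7: ✓ → 296
order_id=8: ✓ → 397
order_id=9: ✓ → 584
order_id=10: ✗
order_id=11: ✓ → 379
order_id=12: ✓ → 407
order_id=13: ✓ → 135
order_id=14: ✓ → 123
order_id=15: ✓ → 39
order_id=16: ✓ → 192
west_sum = 53 + 568 + 296 + 397 + 584 + 379 + 407 + 135 + 123 + 39 + 192 = 3173

3173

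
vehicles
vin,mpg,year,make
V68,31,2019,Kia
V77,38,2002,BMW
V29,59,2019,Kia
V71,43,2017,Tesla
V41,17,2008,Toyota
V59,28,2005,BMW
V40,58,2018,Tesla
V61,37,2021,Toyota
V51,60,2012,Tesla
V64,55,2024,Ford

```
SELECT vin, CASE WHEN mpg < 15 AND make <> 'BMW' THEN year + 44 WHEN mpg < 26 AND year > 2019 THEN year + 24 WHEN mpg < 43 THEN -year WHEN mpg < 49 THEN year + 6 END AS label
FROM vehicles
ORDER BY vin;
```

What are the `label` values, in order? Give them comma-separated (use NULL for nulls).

vin=V29: (no match → NULL) → NULL
vin=V40: (no match → NULL) → NULL
vin=V41: mpg < 43 → -2008
vin=V51: (no match → NULL) → NULL
vin=V59: mpg < 43 → -2005
vin=V61: mpg < 43 → -2021
vin=V64: (no match → NULL) → NULL
vin=V68: mpg < 43 → -2019
vin=V71: mpg < 49 → 2023
vin=V77: mpg < 43 → -2002

NULL, NULL, -2008, NULL, -2005, -2021, NULL, -2019, 2023, -2002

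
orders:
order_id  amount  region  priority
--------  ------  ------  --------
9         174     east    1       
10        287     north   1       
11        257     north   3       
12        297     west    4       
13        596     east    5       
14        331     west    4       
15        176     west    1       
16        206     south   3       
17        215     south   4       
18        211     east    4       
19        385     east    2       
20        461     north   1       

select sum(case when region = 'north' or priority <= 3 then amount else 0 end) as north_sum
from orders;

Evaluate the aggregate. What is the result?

1946

order_id=9: ✓ → 174
order_id=10: ✓ → 287
order_id=11: ✓ → 257
order_id=12: ✗
order_id=13: ✗
order_id=14: ✗
order_id=15: ✓ → 176
order_id=16: ✓ → 206
order_id=17: ✗
order_id=18: ✗
order_id=19: ✓ → 385
order_id=20: ✓ → 461
north_sum = 174 + 287 + 257 + 176 + 206 + 385 + 461 = 1946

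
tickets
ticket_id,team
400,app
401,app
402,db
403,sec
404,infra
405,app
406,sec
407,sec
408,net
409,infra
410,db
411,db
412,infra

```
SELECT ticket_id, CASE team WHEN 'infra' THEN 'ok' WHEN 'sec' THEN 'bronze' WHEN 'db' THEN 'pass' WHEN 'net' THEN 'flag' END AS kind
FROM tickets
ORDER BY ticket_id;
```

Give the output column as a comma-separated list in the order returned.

NULL, NULL, pass, bronze, ok, NULL, bronze, bronze, flag, ok, pass, pass, ok

ticket_id=400: (no match → NULL) → NULL
ticket_id=401: (no match → NULL) → NULL
ticket_id=402: team='db' → pass
ticket_id=403: team='sec' → bronze
ticket_id=404: team='infra' → ok
ticket_id=405: (no match → NULL) → NULL
ticket_id=406: team='sec' → bronze
ticket_id=407: team='sec' → bronze
ticket_id=408: team='net' → flag
ticket_id=409: team='infra' → ok
ticket_id=410: team='db' → pass
ticket_id=411: team='db' → pass
ticket_id=412: team='infra' → ok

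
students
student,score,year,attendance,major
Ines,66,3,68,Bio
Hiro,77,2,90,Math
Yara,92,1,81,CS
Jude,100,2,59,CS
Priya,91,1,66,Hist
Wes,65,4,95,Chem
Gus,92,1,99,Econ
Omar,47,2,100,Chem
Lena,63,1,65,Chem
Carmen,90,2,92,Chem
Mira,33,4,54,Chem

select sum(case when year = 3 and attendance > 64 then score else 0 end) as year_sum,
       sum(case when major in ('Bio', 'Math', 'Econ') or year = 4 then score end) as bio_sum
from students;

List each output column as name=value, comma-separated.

year_sum=66, bio_sum=333

[year_sum: year = 3 and attendance > 64]
student=Ines: ✓ → 66
student=Hiro: ✗
student=Yara: ✗
student=Jude: ✗
student=Priya: ✗
student=Wes: ✗
student=Gus: ✗
student=Omar: ✗
student=Lena: ✗
student=Carmen: ✗
student=Mira: ✗
year_sum = 66
—
[bio_sum: major in ('Bio', 'Math', 'Econ') or year = 4]
student=Ines: ✓ → 66
student=Hiro: ✓ → 77
student=Yara: ✗
student=Jude: ✗
student=Priya: ✗
student=Wes: ✓ → 65
student=Gus: ✓ → 92
student=Omar: ✗
student=Lena: ✗
student=Carmen: ✗
student=Mira: ✓ → 33
bio_sum = 66 + 77 + 65 + 92 + 33 = 333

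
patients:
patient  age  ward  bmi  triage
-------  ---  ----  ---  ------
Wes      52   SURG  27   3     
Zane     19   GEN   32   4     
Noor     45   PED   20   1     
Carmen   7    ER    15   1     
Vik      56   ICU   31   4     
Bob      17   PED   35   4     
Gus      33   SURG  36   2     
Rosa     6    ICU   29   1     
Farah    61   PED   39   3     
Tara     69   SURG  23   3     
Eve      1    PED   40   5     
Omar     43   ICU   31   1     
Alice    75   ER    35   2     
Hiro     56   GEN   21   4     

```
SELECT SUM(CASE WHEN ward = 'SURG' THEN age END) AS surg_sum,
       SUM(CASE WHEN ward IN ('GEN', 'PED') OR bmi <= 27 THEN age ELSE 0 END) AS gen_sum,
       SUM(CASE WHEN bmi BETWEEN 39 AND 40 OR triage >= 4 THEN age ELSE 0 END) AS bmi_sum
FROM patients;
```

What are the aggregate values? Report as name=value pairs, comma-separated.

[surg_sum: ward = 'SURG']
patient=Wes: ✓ → 52
patient=Zane: ✗
patient=Noor: ✗
patient=Carmen: ✗
patient=Vik: ✗
patient=Bob: ✗
patient=Gus: ✓ → 33
patient=Rosa: ✗
patient=Farah: ✗
patient=Tara: ✓ → 69
patient=Eve: ✗
patient=Omar: ✗
patient=Alice: ✗
patient=Hiro: ✗
surg_sum = 52 + 33 + 69 = 154
—
[gen_sum: ward IN ('GEN', 'PED') OR bmi <= 27]
patient=Wes: ✓ → 52
patient=Zane: ✓ → 19
patient=Noor: ✓ → 45
patient=Carmen: ✓ → 7
patient=Vik: ✗
patient=Bob: ✓ → 17
patient=Gus: ✗
patient=Rosa: ✗
patient=Farah: ✓ → 61
patient=Tara: ✓ → 69
patient=Eve: ✓ → 1
patient=Omar: ✗
patient=Alice: ✗
patient=Hiro: ✓ → 56
gen_sum = 52 + 19 + 45 + 7 + 17 + 61 + 69 + 1 + 56 = 327
—
[bmi_sum: bmi BETWEEN 39 AND 40 OR triage >= 4]
patient=Wes: ✗
patient=Zane: ✓ → 19
patient=Noor: ✗
patient=Carmen: ✗
patient=Vik: ✓ → 56
patient=Bob: ✓ → 17
patient=Gus: ✗
patient=Rosa: ✗
patient=Farah: ✓ → 61
patient=Tara: ✗
patient=Eve: ✓ → 1
patient=Omar: ✗
patient=Alice: ✗
patient=Hiro: ✓ → 56
bmi_sum = 19 + 56 + 17 + 61 + 1 + 56 = 210

surg_sum=154, gen_sum=327, bmi_sum=210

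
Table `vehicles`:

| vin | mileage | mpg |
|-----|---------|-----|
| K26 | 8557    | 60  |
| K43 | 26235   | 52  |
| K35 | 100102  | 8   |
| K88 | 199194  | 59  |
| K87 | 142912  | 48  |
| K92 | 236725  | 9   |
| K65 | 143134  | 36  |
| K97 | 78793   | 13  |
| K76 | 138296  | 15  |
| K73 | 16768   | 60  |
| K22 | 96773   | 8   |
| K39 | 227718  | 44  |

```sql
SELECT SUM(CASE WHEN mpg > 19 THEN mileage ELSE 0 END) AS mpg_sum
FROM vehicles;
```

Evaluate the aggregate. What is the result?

764518

vin=K26: ✓ → 8557
vin=K43: ✓ → 26235
vin=K35: ✗
vin=K88: ✓ → 199194
vin=K87: ✓ → 142912
vin=K92: ✗
vin=K65: ✓ → 143134
vin=K97: ✗
vin=K76: ✗
vin=K73: ✓ → 16768
vin=K22: ✗
vin=K39: ✓ → 227718
mpg_sum = 8557 + 26235 + 199194 + 142912 + 143134 + 16768 + 227718 = 764518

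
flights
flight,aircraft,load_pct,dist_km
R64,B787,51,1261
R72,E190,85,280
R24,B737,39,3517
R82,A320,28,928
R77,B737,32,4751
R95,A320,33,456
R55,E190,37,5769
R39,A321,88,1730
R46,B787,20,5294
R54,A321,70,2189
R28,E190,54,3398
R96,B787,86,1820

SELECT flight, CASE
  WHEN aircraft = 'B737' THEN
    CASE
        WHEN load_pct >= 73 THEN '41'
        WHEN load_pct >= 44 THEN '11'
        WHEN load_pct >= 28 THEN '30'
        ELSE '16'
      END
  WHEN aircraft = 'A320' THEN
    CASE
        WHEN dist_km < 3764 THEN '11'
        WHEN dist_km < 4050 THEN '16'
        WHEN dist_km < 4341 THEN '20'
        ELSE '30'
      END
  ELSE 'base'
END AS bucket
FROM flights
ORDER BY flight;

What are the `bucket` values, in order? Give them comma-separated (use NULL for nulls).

30, base, base, base, base, base, base, base, 30, 11, 11, base

flight=R24: aircraft='B737' → inner[load_pct >= 28] → 30
flight=R28: aircraft='E190' → outer ELSE → base
flight=R39: aircraft='A321' → outer ELSE → base
flight=R46: aircraft='B787' → outer ELSE → base
flight=R54: aircraft='A321' → outer ELSE → base
flight=R55: aircraft='E190' → outer ELSE → base
flight=R64: aircraft='B787' → outer ELSE → base
flight=R72: aircraft='E190' → outer ELSE → base
flight=R77: aircraft='B737' → inner[load_pct >= 28] → 30
flight=R82: aircraft='A320' → inner[dist_km < 3764] → 11
flight=R95: aircraft='A320' → inner[dist_km < 3764] → 11
flight=R96: aircraft='B787' → outer ELSE → base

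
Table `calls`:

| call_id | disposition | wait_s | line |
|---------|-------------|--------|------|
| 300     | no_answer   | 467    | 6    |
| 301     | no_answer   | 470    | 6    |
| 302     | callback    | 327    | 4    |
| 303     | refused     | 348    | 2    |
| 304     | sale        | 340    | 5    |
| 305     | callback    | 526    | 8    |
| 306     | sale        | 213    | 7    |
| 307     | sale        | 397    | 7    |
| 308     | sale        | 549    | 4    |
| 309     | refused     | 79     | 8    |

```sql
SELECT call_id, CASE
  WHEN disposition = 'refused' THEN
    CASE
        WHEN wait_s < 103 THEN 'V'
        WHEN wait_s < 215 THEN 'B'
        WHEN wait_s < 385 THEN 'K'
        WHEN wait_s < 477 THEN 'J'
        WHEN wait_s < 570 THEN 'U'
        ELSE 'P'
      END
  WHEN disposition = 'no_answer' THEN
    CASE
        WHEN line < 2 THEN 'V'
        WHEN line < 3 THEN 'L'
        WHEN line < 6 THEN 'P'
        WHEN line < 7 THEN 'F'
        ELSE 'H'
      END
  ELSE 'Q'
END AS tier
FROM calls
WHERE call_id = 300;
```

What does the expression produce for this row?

call_id = 300: disposition=no_answer, wait_s=467, line=6.
disposition='no_answer' → inner[line < 7] → F

F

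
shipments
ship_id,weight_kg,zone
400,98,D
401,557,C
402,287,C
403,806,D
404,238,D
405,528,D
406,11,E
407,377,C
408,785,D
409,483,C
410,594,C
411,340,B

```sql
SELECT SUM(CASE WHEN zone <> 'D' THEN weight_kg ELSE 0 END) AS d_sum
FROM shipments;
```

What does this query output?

2649

ship_id=400: ✗
ship_id=401: ✓ → 557
ship_id=402: ✓ → 287
ship_id=403: ✗
ship_id=404: ✗
ship_id=405: ✗
ship_id=406: ✓ → 11
ship_id=407: ✓ → 377
ship_id=408: ✗
ship_id=409: ✓ → 483
ship_id=410: ✓ → 594
ship_id=411: ✓ → 340
d_sum = 557 + 287 + 11 + 377 + 483 + 594 + 340 = 2649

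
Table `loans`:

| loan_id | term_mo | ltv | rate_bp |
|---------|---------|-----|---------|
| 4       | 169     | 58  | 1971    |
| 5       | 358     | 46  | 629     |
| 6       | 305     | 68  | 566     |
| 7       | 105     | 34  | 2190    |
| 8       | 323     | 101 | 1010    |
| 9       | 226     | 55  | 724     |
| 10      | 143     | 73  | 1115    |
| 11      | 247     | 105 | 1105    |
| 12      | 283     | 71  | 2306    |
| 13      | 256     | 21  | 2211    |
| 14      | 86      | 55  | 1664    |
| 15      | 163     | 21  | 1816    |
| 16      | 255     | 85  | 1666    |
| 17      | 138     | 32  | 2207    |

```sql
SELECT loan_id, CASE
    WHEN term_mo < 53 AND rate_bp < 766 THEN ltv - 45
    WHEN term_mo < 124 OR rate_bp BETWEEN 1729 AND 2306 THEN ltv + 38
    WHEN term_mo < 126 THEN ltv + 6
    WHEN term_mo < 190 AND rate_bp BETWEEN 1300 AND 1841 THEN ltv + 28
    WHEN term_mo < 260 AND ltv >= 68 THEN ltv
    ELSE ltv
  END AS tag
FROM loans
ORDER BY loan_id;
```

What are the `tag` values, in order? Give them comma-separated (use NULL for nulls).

96, 46, 68, 72, 101, 55, 73, 105, 109, 59, 93, 59, 85, 70

loan_id=4: term_mo < 124 OR rate_bp BETWEEN 1729 AND 2306 → 96
loan_id=5: ELSE → 46
loan_id=6: ELSE → 68
loan_id=7: term_mo < 124 OR rate_bp BETWEEN 1729 AND 2306 → 72
loan_id=8: ELSE → 101
loan_id=9: ELSE → 55
loan_id=10: term_mo < 260 AND ltv >= 68 → 73
loan_id=11: term_mo < 260 AND ltv >= 68 → 105
loan_id=12: term_mo < 124 OR rate_bp BETWEEN 1729 AND 2306 → 109
loan_id=13: term_mo < 124 OR rate_bp BETWEEN 1729 AND 2306 → 59
loan_id=14: term_mo < 124 OR rate_bp BETWEEN 1729 AND 2306 → 93
loan_id=15: term_mo < 124 OR rate_bp BETWEEN 1729 AND 2306 → 59
loan_id=16: term_mo < 260 AND ltv >= 68 → 85
loan_id=17: term_mo < 124 OR rate_bp BETWEEN 1729 AND 2306 → 70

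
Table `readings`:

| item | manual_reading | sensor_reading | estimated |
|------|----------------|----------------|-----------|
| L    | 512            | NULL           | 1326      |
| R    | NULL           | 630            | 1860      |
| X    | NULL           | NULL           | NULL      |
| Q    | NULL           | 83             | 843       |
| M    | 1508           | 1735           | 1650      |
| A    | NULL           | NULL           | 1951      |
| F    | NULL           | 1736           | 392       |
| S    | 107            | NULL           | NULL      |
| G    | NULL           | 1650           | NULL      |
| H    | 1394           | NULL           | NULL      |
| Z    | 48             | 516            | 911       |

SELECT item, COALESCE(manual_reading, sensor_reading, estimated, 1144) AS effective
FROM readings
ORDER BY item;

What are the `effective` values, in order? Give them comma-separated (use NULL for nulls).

item=A: manual_reading=NULL, sensor_reading=NULL, estimated=1951 → 1951
item=F: manual_reading=NULL, sensor_reading=1736 → 1736
item=G: manual_reading=NULL, sensor_reading=1650 → 1650
item=H: manual_reading=1394 → 1394
item=L: manual_reading=512 → 512
item=M: manual_reading=1508 → 1508
item=Q: manual_reading=NULL, sensor_reading=83 → 83
item=R: manual_reading=NULL, sensor_reading=630 → 630
item=S: manual_reading=107 → 107
item=X: manual_reading=NULL, sensor_reading=NULL, estimated=NULL, → literal 1144 → 1144
item=Z: manual_reading=48 → 48

1951, 1736, 1650, 1394, 512, 1508, 83, 630, 107, 1144, 48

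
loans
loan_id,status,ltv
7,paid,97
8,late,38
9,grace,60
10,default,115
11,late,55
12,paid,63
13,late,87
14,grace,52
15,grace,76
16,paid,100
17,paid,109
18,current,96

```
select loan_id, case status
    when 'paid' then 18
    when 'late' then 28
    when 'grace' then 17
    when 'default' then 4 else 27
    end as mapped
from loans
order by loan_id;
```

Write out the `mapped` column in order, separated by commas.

loan_id=7: status='paid' → 18
loan_id=8: status='late' → 28
loan_id=9: status='grace' → 17
loan_id=10: status='default' → 4
loan_id=11: status='late' → 28
loan_id=12: status='paid' → 18
loan_id=13: status='late' → 28
loan_id=14: status='grace' → 17
loan_id=15: status='grace' → 17
loan_id=16: status='paid' → 18
loan_id=17: status='paid' → 18
loan_id=18: ELSE → 27

18, 28, 17, 4, 28, 18, 28, 17, 17, 18, 18, 27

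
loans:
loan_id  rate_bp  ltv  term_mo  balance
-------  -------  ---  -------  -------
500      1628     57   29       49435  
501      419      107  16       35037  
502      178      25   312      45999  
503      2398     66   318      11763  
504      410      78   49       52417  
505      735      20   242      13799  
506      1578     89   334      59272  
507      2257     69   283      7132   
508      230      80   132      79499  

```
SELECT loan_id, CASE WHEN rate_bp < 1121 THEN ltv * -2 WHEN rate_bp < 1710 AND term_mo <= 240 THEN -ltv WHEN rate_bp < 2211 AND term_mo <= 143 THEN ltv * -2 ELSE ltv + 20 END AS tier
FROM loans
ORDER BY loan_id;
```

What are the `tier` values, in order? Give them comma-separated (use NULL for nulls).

-57, -214, -50, 86, -156, -40, 109, 89, -160

loan_id=500: rate_bp < 1710 AND term_mo <= 240 → -57
loan_id=501: rate_bp < 1121 → -214
loan_id=502: rate_bp < 1121 → -50
loan_id=503: ELSE → 86
loan_id=504: rate_bp < 1121 → -156
loan_id=505: rate_bp < 1121 → -40
loan_id=506: ELSE → 109
loan_id=507: ELSE → 89
loan_id=508: rate_bp < 1121 → -160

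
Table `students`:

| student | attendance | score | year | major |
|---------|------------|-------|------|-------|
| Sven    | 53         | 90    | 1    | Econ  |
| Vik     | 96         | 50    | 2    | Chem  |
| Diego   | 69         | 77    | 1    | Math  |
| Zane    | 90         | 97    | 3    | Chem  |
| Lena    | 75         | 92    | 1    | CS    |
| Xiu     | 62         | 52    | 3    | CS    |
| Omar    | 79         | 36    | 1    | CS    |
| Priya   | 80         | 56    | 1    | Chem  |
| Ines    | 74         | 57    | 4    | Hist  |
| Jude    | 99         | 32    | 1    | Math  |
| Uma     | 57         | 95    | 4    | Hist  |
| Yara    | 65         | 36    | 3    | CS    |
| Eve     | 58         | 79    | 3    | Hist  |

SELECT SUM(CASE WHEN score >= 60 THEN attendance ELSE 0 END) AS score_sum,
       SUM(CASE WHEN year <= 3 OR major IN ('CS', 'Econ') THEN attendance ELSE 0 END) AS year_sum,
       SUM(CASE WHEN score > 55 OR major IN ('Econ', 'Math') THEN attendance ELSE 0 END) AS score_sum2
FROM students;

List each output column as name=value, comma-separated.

score_sum=402, year_sum=826, score_sum2=655

[score_sum: score >= 60]
student=Sven: ✓ → 53
student=Vik: ✗
student=Diego: ✓ → 69
student=Zane: ✓ → 90
student=Lena: ✓ → 75
student=Xiu: ✗
student=Omar: ✗
student=Priya: ✗
student=Ines: ✗
student=Jude: ✗
student=Uma: ✓ → 57
student=Yara: ✗
student=Eve: ✓ → 58
score_sum = 53 + 69 + 90 + 75 + 57 + 58 = 402
—
[year_sum: year <= 3 OR major IN ('CS', 'Econ')]
student=Sven: ✓ → 53
student=Vik: ✓ → 96
student=Diego: ✓ → 69
student=Zane: ✓ → 90
student=Lena: ✓ → 75
student=Xiu: ✓ → 62
student=Omar: ✓ → 79
student=Priya: ✓ → 80
student=Ines: ✗
student=Jude: ✓ → 99
student=Uma: ✗
student=Yara: ✓ → 65
student=Eve: ✓ → 58
year_sum = 53 + 96 + 69 + 90 + 75 + 62 + 79 + 80 + 99 + 65 + 58 = 826
—
[score_sum2: score > 55 OR major IN ('Econ', 'Math')]
student=Sven: ✓ → 53
student=Vik: ✗
student=Diego: ✓ → 69
student=Zane: ✓ → 90
student=Lena: ✓ → 75
student=Xiu: ✗
student=Omar: ✗
student=Priya: ✓ → 80
student=Ines: ✓ → 74
student=Jude: ✓ → 99
student=Uma: ✓ → 57
student=Yara: ✗
student=Eve: ✓ → 58
score_sum2 = 53 + 69 + 90 + 75 + 80 + 74 + 99 + 57 + 58 = 655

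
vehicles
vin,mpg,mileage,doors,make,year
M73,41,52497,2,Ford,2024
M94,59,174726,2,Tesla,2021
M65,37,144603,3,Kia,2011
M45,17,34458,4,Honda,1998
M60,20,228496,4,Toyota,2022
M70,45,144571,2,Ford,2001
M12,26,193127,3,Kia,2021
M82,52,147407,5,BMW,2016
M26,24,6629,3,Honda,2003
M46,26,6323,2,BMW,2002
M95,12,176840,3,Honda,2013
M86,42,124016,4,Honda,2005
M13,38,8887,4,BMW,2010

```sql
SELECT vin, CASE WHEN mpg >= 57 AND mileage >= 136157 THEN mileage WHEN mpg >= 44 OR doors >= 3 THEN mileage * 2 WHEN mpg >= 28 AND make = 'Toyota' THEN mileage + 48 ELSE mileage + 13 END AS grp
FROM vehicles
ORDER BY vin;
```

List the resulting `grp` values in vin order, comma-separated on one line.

vin=M12: mpg >= 44 OR doors >= 3 → 386254
vin=M13: mpg >= 44 OR doors >= 3 → 17774
vin=M26: mpg >= 44 OR doors >= 3 → 13258
vin=M45: mpg >= 44 OR doors >= 3 → 68916
vin=M46: ELSE → 6336
vin=M60: mpg >= 44 OR doors >= 3 → 456992
vin=M65: mpg >= 44 OR doors >= 3 → 289206
vin=M70: mpg >= 44 OR doors >= 3 → 289142
vin=M73: ELSE → 52510
vin=M82: mpg >= 44 OR doors >= 3 → 294814
vin=M86: mpg >= 44 OR doors >= 3 → 248032
vin=M94: mpg >= 57 AND mileage >= 136157 → 174726
vin=M95: mpg >= 44 OR doors >= 3 → 353680

386254, 17774, 13258, 68916, 6336, 456992, 289206, 289142, 52510, 294814, 248032, 174726, 353680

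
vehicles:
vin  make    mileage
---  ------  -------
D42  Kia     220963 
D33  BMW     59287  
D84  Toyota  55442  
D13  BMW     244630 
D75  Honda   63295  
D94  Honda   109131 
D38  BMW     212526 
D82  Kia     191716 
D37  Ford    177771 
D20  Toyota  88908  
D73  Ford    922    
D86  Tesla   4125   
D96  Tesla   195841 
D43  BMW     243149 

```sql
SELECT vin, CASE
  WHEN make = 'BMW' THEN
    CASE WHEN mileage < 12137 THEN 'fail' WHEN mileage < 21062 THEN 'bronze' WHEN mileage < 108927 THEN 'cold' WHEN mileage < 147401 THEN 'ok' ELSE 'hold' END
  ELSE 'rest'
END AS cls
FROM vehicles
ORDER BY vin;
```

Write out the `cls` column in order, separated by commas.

vin=D13: make='BMW' → inner[ELSE] → hold
vin=D20: make='Toyota' → outer ELSE → rest
vin=D33: make='BMW' → inner[mileage < 108927] → cold
vin=D37: make='Ford' → outer ELSE → rest
vin=D38: make='BMW' → inner[ELSE] → hold
vin=D42: make='Kia' → outer ELSE → rest
vin=D43: make='BMW' → inner[ELSE] → hold
vin=D73: make='Ford' → outer ELSE → rest
vin=D75: make='Honda' → outer ELSE → rest
vin=D82: make='Kia' → outer ELSE → rest
vin=D84: make='Toyota' → outer ELSE → rest
vin=D86: make='Tesla' → outer ELSE → rest
vin=D94: make='Honda' → outer ELSE → rest
vin=D96: make='Tesla' → outer ELSE → rest

hold, rest, cold, rest, hold, rest, hold, rest, rest, rest, rest, rest, rest, rest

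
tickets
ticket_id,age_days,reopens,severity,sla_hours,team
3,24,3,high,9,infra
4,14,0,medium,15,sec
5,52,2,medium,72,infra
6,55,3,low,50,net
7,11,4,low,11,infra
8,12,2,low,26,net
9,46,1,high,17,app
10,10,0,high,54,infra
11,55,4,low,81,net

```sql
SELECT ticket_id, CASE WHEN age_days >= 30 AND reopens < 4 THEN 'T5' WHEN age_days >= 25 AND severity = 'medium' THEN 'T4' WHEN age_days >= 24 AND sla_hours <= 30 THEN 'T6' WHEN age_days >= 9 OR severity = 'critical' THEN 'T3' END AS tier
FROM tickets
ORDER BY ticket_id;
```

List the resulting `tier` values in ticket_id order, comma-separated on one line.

T6, T3, T5, T5, T3, T3, T5, T3, T3

ticket_id=3: age_days >= 24 AND sla_hours <= 30 → T6
ticket_id=4: age_days >= 9 OR severity = 'critical' → T3
ticket_id=5: age_days >= 30 AND reopens < 4 → T5
ticket_id=6: age_days >= 30 AND reopens < 4 → T5
ticket_id=7: age_days >= 9 OR severity = 'critical' → T3
ticket_id=8: age_days >= 9 OR severity = 'critical' → T3
ticket_id=9: age_days >= 30 AND reopens < 4 → T5
ticket_id=10: age_days >= 9 OR severity = 'critical' → T3
ticket_id=11: age_days >= 9 OR severity = 'critical' → T3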